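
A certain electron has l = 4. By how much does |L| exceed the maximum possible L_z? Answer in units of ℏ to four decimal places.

|L| = 2√5 ℏ ≈ 4.4721ℏ, while L_z,max = lℏ = 4ℏ.
The difference is (2√5 − 4)ℏ ≈ 0.4721ℏ.

|L| − L_z,max ≈ 0.4721ℏ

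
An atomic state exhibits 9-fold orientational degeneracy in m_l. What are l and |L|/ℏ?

2l + 1 = 9 ⇒ l = 4.
Then |L| = √(l(l+1)) ℏ = 2√5 ℏ.

l = 4, |L| = 2√5 ℏ ≈ 4.472ℏ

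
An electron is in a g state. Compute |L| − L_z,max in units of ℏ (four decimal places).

|L| − L_z,max ≈ 0.4721ℏ

For a g orbital, l = 4.
|L| = 2√5 ℏ ≈ 4.4721ℏ, while L_z,max = lℏ = 4ℏ.
The difference is (2√5 − 4)ℏ ≈ 0.4721ℏ.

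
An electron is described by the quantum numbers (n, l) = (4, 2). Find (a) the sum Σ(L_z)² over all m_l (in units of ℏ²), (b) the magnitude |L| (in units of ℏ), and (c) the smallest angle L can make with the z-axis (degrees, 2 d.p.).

Σ(L_z)² = 10 ℏ²; |L| = √6 ℏ ≈ 2.449ℏ; θ_min ≈ 35.26°

Σ m_l² = 10, so Σ(L_z)² = 10 ℏ².
|L| = ℏ√(2·3) = √6 ℏ ≈ 2.449ℏ.
cos θ_min = 2/√6, so θ_min ≈ 35.26°.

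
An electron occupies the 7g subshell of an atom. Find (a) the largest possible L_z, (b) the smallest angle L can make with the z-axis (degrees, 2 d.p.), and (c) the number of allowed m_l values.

L_z,max = 4ℏ; θ_min ≈ 26.57°; 9 values

The 7g subshell has l = 4.
L_z,max = lℏ = 4ℏ.
cos θ_min = 4/√20, so θ_min ≈ 26.57°.
There are 2l+1 = 9 values of m_l.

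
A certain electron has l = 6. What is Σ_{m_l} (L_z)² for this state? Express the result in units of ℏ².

Σ(L_z)² = 182 ℏ²

m_l runs from −6 to 6, i.e. {-6, -5, -4, -3, -2, -1, 0, 1, 2, 3, 4, 5, 6}.
Summing m² from −6 to 6: Σ m_l² = 182.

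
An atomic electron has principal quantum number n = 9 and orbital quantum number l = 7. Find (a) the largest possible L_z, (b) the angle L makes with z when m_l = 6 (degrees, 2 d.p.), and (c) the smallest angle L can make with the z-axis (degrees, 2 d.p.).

L_z,max = lℏ = 7ℏ.
For m_l = 6: cos θ = 6/√56, θ ≈ 36.70°.
cos θ_min = 7/√56, so θ_min ≈ 20.70°.

L_z,max = 7ℏ; θ(m_l=6) ≈ 36.70°; θ_min ≈ 20.70°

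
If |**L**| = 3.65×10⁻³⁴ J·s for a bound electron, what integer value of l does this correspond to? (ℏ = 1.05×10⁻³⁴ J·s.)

|L|/ℏ = (3.65×10⁻³⁴)/(1.05×10⁻³⁴) ≈ 3.476.
l(l+1) ≈ 3.476² ≈ 12.08, so l = 3.

l = 3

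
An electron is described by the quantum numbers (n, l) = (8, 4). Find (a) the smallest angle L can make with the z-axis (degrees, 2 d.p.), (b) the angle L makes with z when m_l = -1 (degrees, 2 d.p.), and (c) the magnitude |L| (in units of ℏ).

cos θ_min = 4/√20, so θ_min ≈ 26.57°.
For m_l = -1: cos θ = -1/√20, θ ≈ 102.92°.
|L| = ℏ√(4·5) = 2√5 ℏ ≈ 4.472ℏ.

θ_min ≈ 26.57°; θ(m_l=-1) ≈ 102.92°; |L| = 2√5 ℏ ≈ 4.472ℏ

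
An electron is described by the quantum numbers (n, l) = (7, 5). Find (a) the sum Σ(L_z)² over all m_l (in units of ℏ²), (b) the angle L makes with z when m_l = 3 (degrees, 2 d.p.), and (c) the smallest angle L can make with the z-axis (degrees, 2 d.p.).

Σ m_l² = 110, so Σ(L_z)² = 110 ℏ².
For m_l = 3: cos θ = 3/√30, θ ≈ 56.79°.
cos θ_min = 5/√30, so θ_min ≈ 24.09°.

Σ(L_z)² = 110 ℏ²; θ(m_l=3) ≈ 56.79°; θ_min ≈ 24.09°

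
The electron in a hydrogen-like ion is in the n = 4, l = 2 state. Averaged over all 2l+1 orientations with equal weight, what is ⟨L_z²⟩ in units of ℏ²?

⟨L_z²⟩ = 2 ℏ²

m_l ∈ {-2, -1, 0, 1, 2}.
Average of L_z² over 5 states: 10/5 ℏ² = 2 ℏ².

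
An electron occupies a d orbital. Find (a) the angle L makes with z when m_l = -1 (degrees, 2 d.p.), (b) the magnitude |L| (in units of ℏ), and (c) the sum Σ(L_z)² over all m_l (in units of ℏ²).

The letter d corresponds to l = 2.
For m_l = -1: cos θ = -1/√6, θ ≈ 114.09°.
|L| = ℏ√(2·3) = √6 ℏ ≈ 2.449ℏ.
Σ m_l² = 10, so Σ(L_z)² = 10 ℏ².

θ(m_l=-1) ≈ 114.09°; |L| = √6 ℏ ≈ 2.449ℏ; Σ(L_z)² = 10 ℏ²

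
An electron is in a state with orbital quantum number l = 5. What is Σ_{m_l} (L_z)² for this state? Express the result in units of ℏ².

Σ(L_z)² = 110 ℏ²

m_l ∈ {-5, -4, -3, -2, -1, 0, 1, 2, 3, 4, 5}.
Summing m² from −5 to 5: Σ m_l² = 110.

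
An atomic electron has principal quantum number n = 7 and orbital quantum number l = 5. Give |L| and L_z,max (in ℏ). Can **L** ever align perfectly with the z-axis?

|L| = √30 ℏ ≈ 5.4772ℏ, while L_z,max = lℏ = 5ℏ.
Since |L| > L_z,max, the vector can never point exactly along z; the closest it comes is θ_min = arccos(5/√30) ≈ 24.1°.

No: L_z,max = 5ℏ < |L| = √30 ℏ ≈ 5.477ℏ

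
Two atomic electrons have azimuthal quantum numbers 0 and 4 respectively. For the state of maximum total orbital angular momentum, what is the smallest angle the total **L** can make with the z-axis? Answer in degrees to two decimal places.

L runs from |0 − 4| = 4 to 0 + 4 = 4.
So L can be 4.
The maximum is L = 4, with |L_tot| = ℏ√(4·5) = 2√5 ℏ.
The minimum angle with z is arccos(4/√20) ≈ 26.57°.

θ_min ≈ 26.57°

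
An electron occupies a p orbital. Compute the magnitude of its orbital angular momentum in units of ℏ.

For a p orbital, l = 1.
|L| = ℏ√(l(l+1)) = ℏ√(1·2) = √2 ℏ

|L| = √2 ℏ ≈ 1.414ℏ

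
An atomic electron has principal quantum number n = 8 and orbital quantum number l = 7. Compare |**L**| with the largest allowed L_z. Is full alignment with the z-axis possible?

No: L_z,max = 7ℏ < |L| = 2√14 ℏ ≈ 7.483ℏ

|L| = 2√14 ℏ ≈ 7.4833ℏ, while L_z,max = lℏ = 7ℏ.
Since |L| > L_z,max, the vector can never point exactly along z; the closest it comes is θ_min = arccos(7/√56) ≈ 20.7°.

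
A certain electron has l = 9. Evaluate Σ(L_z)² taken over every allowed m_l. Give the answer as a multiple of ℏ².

Σ(L_z)² = 570 ℏ²

The allowed m_l values are -9, -8, -7, -6, -5, -4, -3, -2, -1, 0, 1, 2, 3, 4, 5, 6, 7, 8, 9.
Σ m_l² = l(l+1)(2l+1)/3 = 9·10·19/3 = 570.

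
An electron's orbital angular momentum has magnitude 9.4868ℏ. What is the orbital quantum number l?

Since |L|² = l(l+1)ℏ², l(l+1) = 90.
The positive root is l = 9.

l = 9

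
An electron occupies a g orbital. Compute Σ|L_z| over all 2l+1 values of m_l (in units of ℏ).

A g state has l = 4.
The allowed m_l values are -4, -3, -2, -1, 0, 1, 2, 3, 4.
Σ|m_l| = 2(1+2+…+4) = 20.

Σ|L_z| = 20 ℏ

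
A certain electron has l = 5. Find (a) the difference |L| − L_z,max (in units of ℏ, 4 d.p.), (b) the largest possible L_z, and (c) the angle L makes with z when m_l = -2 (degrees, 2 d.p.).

|L|−L_z,max ≈ 0.4772ℏ; L_z,max = 5ℏ; θ(m_l=-2) ≈ 111.42°

|L| − L_z,max = (√30 − 5)ℏ ≈ 0.4772ℏ.
L_z,max = lℏ = 5ℏ.
For m_l = -2: cos θ = -2/√30, θ ≈ 111.42°.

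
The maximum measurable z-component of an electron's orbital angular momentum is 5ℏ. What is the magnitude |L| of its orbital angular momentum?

Since max m_l = l, l = 5.
|L| = √(l(l+1)) ℏ = √30 ℏ.

|L| = √30 ℏ ≈ 5.477ℏ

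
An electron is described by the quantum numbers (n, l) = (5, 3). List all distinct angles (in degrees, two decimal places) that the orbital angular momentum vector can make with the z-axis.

|L|² = l(l+1)ℏ² = 12ℏ², so |L| = 2√3 ℏ.
cos θ = m_l/√12 for each m_l ∈ {-3, -2, -1, 0, 1, 2, 3}.

θ ∈ {30.00°, 54.74°, 73.22°, 90.00°, 106.78°, 125.26°, 150.00°}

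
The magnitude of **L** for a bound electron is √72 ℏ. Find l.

l = 8

(|L|/ℏ)² = l(l+1) = 72.
The positive root is l = 8.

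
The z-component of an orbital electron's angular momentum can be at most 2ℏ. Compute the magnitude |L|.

The maximum L_z equals lℏ, giving l = 2.
|L| = √(l(l+1)) ℏ = √6 ℏ.

|L| = √6 ℏ ≈ 2.449ℏ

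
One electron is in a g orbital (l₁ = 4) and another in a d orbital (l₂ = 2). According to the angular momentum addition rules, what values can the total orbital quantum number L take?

L = 2, 3, 4, 5, 6

By the triangle rule, |l₁ − l₂| ≤ L ≤ l₁ + l₂.
Allowed values: L = 2, 3, 4, 5, 6.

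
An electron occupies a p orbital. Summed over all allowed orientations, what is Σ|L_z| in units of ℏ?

P corresponds to l = 1.
The allowed m_l values are -1, 0, 1.
Σ|m_l| = l(l+1) = 2.

Σ|L_z| = 2 ℏ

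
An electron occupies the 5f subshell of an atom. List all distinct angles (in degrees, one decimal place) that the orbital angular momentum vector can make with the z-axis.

θ ∈ {30.0°, 54.7°, 73.2°, 90.0°, 106.8°, 125.3°, 150.0°}

For 5f, l = 3.
|L| = ℏ√(l(l+1)) = 2√3 ℏ.
cos θ = m_l/√12 for each m_l ∈ {-3, -2, -1, 0, 1, 2, 3}.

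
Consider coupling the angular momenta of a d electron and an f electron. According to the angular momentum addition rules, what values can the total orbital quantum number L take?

L = 1, 2, 3, 4, 5

The total orbital quantum number L ranges from |l₁ − l₂| to l₁ + l₂ in integer steps.
Allowed values: L = 1, 2, 3, 4, 5.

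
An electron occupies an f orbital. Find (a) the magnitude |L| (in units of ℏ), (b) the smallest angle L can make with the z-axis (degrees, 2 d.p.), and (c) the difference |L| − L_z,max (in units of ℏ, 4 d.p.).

For an f orbital, l = 3.
|L| = ℏ√(3·4) = 2√3 ℏ ≈ 3.464ℏ.
cos θ_min = 3/√12, so θ_min ≈ 30.00°.
|L| − L_z,max = (2√3 − 3)ℏ ≈ 0.4641ℏ.

|L| = 2√3 ℏ ≈ 3.464ℏ; θ_min ≈ 30.00°; |L|−L_z,max ≈ 0.4641ℏ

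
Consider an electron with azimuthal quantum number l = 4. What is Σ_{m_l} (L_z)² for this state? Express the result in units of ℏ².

The allowed m_l values are -4, -3, -2, -1, 0, 1, 2, 3, 4.
Summing m² from −4 to 4: Σ m_l² = 60.

Σ(L_z)² = 60 ℏ²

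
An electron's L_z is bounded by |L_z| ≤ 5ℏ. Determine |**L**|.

|L| = √30 ℏ ≈ 5.477ℏ

The maximum L_z equals lℏ, giving l = 5.
Then |L| = ℏ√(5·6) = √30 ℏ.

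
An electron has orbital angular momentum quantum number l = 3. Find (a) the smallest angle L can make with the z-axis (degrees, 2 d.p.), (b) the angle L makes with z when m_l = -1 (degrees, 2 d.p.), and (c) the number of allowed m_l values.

cos θ_min = 3/√12, so θ_min ≈ 30.00°.
For m_l = -1: cos θ = -1/√12, θ ≈ 106.78°.
There are 2l+1 = 7 values of m_l.

θ_min ≈ 30.00°; θ(m_l=-1) ≈ 106.78°; 7 values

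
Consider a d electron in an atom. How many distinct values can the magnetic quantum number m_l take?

The letter d corresponds to l = 2.
The number of m_l values is 2l + 1 = 2·2 + 1 = 5.

5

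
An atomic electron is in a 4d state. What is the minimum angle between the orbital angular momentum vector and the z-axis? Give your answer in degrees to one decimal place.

4d means n = 4, l = 2.
|L| = √(l(l+1)) ℏ = √6 ℏ.
The smallest angle corresponds to the largest L_z, i.e. m_l = l = 2, giving L_z = 2ℏ.
cos θ_min = 2/√6, so θ_min ≈ 35.3°.

θ_min ≈ 35.3°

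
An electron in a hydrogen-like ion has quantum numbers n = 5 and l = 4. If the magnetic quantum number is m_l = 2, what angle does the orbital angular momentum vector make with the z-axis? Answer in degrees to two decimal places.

|L|² = l(l+1)ℏ² = 20ℏ², so |L| = 2√5 ℏ.
L_z = m_l ℏ = 2ℏ.
cos θ = L_z/|L| = 2/√20, so θ ≈ 63.43°.

θ ≈ 63.43°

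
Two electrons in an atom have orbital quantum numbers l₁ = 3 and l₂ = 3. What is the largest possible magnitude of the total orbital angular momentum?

|L_tot|_max = √42 ℏ ≈ 6.481ℏ

Angular momentum addition gives L = |l₁ − l₂|, …, l₁ + l₂.
Allowed values: L = 0, 1, 2, 3, 4, 5, 6.
The largest magnitude corresponds to L = 6: |L_tot| = ℏ√(6·7) = √42 ℏ.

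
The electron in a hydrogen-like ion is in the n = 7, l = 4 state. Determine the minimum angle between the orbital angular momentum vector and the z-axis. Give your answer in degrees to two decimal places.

θ_min ≈ 26.57°

|L|² = l(l+1)ℏ² = 20ℏ², so |L| = 2√5 ℏ.
The smallest angle corresponds to the largest L_z, i.e. m_l = l = 4, giving L_z = 4ℏ.
cos θ_min = 4/√20, so θ_min ≈ 26.57°.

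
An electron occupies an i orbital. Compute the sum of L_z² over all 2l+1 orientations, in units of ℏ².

Σ(L_z)² = 182 ℏ²

The letter i corresponds to l = 6.
m_l ∈ {-6, -5, -4, -3, -2, -1, 0, 1, 2, 3, 4, 5, 6}.
Σ m_l² = l(l+1)(2l+1)/3 = 6·7·13/3 = 182.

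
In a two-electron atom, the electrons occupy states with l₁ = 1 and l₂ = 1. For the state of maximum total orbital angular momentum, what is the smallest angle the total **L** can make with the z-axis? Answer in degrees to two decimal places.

The total orbital quantum number L ranges from |l₁ − l₂| to l₁ + l₂ in integer steps.
So L can be 0, 1, 2.
The maximum is L = 2, with |L_tot| = ℏ√(2·3) = √6 ℏ.
The minimum angle with z is arccos(2/√6) ≈ 35.26°.

θ_min ≈ 35.26°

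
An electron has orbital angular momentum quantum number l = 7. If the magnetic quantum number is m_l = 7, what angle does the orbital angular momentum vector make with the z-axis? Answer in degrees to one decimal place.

θ ≈ 20.7°

|L| = √(l(l+1)) ℏ = 2√14 ℏ.
L_z = m_l ℏ = 7ℏ.
cos θ = L_z/|L| = 7/√56, so θ ≈ 20.7°.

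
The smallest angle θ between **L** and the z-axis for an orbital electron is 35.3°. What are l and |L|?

cos²θ_min = l/(l+1) = 0.6661.
l = cos²θ/sin²θ ≈ 2.
Then |L| = ℏ√(2·3) = √6 ℏ.

l = 2, |L| = √6 ℏ ≈ 2.449ℏ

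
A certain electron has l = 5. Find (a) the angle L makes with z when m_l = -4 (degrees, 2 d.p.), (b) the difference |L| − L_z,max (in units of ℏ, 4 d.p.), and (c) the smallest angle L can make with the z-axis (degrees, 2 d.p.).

θ(m_l=-4) ≈ 136.91°; |L|−L_z,max ≈ 0.4772ℏ; θ_min ≈ 24.09°

For m_l = -4: cos θ = -4/√30, θ ≈ 136.91°.
|L| − L_z,max = (√30 − 5)ℏ ≈ 0.4772ℏ.
cos θ_min = 5/√30, so θ_min ≈ 24.09°.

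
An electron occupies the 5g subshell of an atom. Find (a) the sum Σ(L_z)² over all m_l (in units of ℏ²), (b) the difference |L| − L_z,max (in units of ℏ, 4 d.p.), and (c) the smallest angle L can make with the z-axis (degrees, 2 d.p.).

For 5g, l = 4.
Σ m_l² = 60, so Σ(L_z)² = 60 ℏ².
|L| − L_z,max = (2√5 − 4)ℏ ≈ 0.4721ℏ.
cos θ_min = 4/√20, so θ_min ≈ 26.57°.

Σ(L_z)² = 60 ℏ²; |L|−L_z,max ≈ 0.4721ℏ; θ_min ≈ 26.57°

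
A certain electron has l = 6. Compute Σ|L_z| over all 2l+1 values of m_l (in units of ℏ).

m_l ∈ {-6, -5, -4, -3, -2, -1, 0, 1, 2, 3, 4, 5, 6}.
Σ|m_l| = l(l+1) = 42.

Σ|L_z| = 42 ℏ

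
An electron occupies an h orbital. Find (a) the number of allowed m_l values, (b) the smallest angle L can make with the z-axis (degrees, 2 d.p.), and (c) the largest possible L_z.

An h state has l = 5.
There are 2l+1 = 11 values of m_l.
cos θ_min = 5/√30, so θ_min ≈ 24.09°.
L_z,max = lℏ = 5ℏ.

11 values; θ_min ≈ 24.09°; L_z,max = 5ℏ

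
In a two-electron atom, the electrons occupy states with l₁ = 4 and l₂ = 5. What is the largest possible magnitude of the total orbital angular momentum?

|L_tot|_max = 3√10 ℏ ≈ 9.487ℏ

By the triangle rule, |l₁ − l₂| ≤ L ≤ l₁ + l₂.
Allowed values: L = 1, 2, 3, 4, 5, 6, 7, 8, 9.
The largest magnitude corresponds to L = 9: |L_tot| = ℏ√(9·10) = 3√10 ℏ.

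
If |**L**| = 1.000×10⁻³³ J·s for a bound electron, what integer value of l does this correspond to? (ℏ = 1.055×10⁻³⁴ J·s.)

l = 9

|L|/ℏ = (1.000×10⁻³³)/(1.055×10⁻³⁴) ≈ 9.479.
l(l+1) ≈ 9.479² ≈ 89.85, so l = 9.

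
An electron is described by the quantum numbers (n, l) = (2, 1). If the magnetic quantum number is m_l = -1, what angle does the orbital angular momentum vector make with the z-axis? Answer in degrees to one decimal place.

|L|² = l(l+1)ℏ² = 2ℏ², so |L| = √2 ℏ.
L_z = m_l ℏ = −1ℏ.
cos θ = L_z/|L| = -1/√2, so θ ≈ 135.0°.

θ ≈ 135.0°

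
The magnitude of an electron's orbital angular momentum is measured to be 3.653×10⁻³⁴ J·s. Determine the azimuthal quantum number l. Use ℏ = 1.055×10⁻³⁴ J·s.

l = 3

|L|/ℏ = (3.653×10⁻³⁴)/(1.055×10⁻³⁴) ≈ 3.463.
Set l(l+1) = 11.99; the integer solution is l = 3.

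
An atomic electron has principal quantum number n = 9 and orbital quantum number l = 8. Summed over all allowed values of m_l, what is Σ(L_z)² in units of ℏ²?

m_l runs from −8 to 8, i.e. {-8, -7, -6, -5, -4, -3, -2, -1, 0, 1, 2, 3, 4, 5, 6, 7, 8}.
Σ m_l² = 2·(1 + 4 + 9 + 16 + 25 + 36 + 49 + 64) = 408.

Σ(L_z)² = 408 ℏ²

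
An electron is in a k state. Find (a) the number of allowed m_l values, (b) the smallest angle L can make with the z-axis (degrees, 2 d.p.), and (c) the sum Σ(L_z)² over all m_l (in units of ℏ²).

15 values; θ_min ≈ 20.70°; Σ(L_z)² = 280 ℏ²

For a k orbital, l = 7.
There are 2l+1 = 15 values of m_l.
cos θ_min = 7/√56, so θ_min ≈ 20.70°.
Σ m_l² = 280, so Σ(L_z)² = 280 ℏ².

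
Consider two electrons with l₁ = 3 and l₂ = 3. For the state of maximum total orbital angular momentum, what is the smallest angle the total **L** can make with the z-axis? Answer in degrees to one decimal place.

L runs from |3 − 3| = 0 to 3 + 3 = 6.
So L can be 0, 1, 2, 3, 4, 5, 6.
The maximum is L = 6, with |L_tot| = ℏ√(6·7) = √42 ℏ.
The minimum angle with z is arccos(6/√42) ≈ 22.2°.

θ_min ≈ 22.2°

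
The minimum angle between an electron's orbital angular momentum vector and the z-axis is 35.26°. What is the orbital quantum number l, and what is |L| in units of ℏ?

cos²θ_min = l/(l+1) = 0.6667.
l = cos²θ/sin²θ ≈ 2.
Then |L| = ℏ√(2·3) = √6 ℏ.

l = 2, |L| = √6 ℏ ≈ 2.449ℏ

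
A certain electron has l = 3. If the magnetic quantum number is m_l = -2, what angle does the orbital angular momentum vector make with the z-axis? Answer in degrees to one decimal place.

θ ≈ 125.3°

|L| = ℏ√(l(l+1)) = 2√3 ℏ.
L_z = m_l ℏ = −2ℏ.
cos θ = L_z/|L| = -2/√12, so θ ≈ 125.3°.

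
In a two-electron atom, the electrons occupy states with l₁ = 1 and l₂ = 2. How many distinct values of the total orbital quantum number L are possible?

Angular momentum addition gives L = |l₁ − l₂|, …, l₁ + l₂.
L ∈ {1, 2, 3}.
That is 3 values.

3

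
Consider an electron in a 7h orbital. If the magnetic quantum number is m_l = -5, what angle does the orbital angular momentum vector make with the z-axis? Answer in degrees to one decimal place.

θ ≈ 155.9°

For 7h, l = 5.
|L|² = l(l+1)ℏ² = 30ℏ², so |L| = √30 ℏ.
L_z = m_l ℏ = −5ℏ.
cos θ = L_z/|L| = -5/√30, so θ ≈ 155.9°.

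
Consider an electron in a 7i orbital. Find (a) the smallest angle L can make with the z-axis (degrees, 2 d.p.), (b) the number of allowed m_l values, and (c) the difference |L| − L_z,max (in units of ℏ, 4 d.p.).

7i means n = 7, l = 6.
cos θ_min = 6/√42, so θ_min ≈ 22.21°.
There are 2l+1 = 13 values of m_l.
|L| − L_z,max = (√42 − 6)ℏ ≈ 0.4807ℏ.

θ_min ≈ 22.21°; 13 values; |L|−L_z,max ≈ 0.4807ℏ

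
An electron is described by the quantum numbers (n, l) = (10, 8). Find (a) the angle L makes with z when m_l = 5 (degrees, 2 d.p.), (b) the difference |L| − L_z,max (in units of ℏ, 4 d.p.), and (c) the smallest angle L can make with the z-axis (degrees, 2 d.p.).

For m_l = 5: cos θ = 5/√72, θ ≈ 53.90°.
|L| − L_z,max = (6√2 − 8)ℏ ≈ 0.4853ℏ.
cos θ_min = 8/√72, so θ_min ≈ 19.47°.

θ(m_l=5) ≈ 53.90°; |L|−L_z,max ≈ 0.4853ℏ; θ_min ≈ 19.47°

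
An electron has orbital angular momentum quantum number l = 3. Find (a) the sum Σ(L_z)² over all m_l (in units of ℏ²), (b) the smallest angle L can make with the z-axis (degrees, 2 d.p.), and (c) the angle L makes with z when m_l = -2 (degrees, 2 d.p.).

Σ m_l² = 28, so Σ(L_z)² = 28 ℏ².
cos θ_min = 3/√12, so θ_min ≈ 30.00°.
For m_l = -2: cos θ = -2/√12, θ ≈ 125.26°.

Σ(L_z)² = 28 ℏ²; θ_min ≈ 30.00°; θ(m_l=-2) ≈ 125.26°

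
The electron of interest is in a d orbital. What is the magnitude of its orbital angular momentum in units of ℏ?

|L| = √6 ℏ ≈ 2.449ℏ

A d state has l = 2.
|L| = ℏ√(l(l+1)) = ℏ√(2·3) = √6 ℏ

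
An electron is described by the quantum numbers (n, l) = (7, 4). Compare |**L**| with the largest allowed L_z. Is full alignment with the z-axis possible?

No: L_z,max = 4ℏ < |L| = 2√5 ℏ ≈ 4.472ℏ

|L| = 2√5 ℏ ≈ 4.4721ℏ, while L_z,max = lℏ = 4ℏ.
Since |L| > L_z,max, the vector can never point exactly along z; the closest it comes is θ_min = arccos(4/√20) ≈ 26.6°.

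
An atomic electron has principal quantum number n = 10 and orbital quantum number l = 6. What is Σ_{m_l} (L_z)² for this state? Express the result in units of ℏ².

Σ(L_z)² = 182 ℏ²

m_l ∈ {-6, -5, -4, -3, -2, -1, 0, 1, 2, 3, 4, 5, 6}.
Σ m_l² = 2·(1 + 4 + 9 + 16 + 25 + 36) = 182.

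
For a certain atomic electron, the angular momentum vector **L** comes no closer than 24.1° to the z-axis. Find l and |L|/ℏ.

l = 5, |L| = √30 ℏ ≈ 5.477ℏ

cos²θ_min = l/(l+1) = 0.8333.
Solving: l = 5.
Then |L| = ℏ√(5·6) = √30 ℏ.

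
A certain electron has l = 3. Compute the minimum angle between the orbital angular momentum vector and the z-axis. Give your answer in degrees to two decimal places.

θ_min ≈ 30.00°

|L|² = l(l+1)ℏ² = 12ℏ², so |L| = 2√3 ℏ.
The smallest angle corresponds to the largest L_z, i.e. m_l = l = 3, giving L_z = 3ℏ.
cos θ_min = 3/√12, so θ_min ≈ 30.00°.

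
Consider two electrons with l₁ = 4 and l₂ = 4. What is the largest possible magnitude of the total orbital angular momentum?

Angular momentum addition gives L = |l₁ − l₂|, …, l₁ + l₂.
Allowed values: L = 0, 1, 2, 3, 4, 5, 6, 7, 8.
The largest magnitude corresponds to L = 8: |L_tot| = ℏ√(8·9) = 6√2 ℏ.

|L_tot|_max = 6√2 ℏ ≈ 8.485ℏ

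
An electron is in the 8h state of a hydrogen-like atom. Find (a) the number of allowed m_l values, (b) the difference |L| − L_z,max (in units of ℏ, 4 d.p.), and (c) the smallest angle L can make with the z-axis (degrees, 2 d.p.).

11 values; |L|−L_z,max ≈ 0.4772ℏ; θ_min ≈ 24.09°

For 8h, l = 5.
There are 2l+1 = 11 values of m_l.
|L| − L_z,max = (√30 − 5)ℏ ≈ 0.4772ℏ.
cos θ_min = 5/√30, so θ_min ≈ 24.09°.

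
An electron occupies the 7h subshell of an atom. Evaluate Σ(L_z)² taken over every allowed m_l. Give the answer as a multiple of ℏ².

Σ(L_z)² = 110 ℏ²

For 7h, l = 5.
The allowed m_l values are -5, -4, -3, -2, -1, 0, 1, 2, 3, 4, 5.
Σ m_l² = 2·(1 + 4 + 9 + 16 + 25) = 110.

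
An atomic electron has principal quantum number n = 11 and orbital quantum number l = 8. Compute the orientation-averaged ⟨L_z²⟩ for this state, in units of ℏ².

The allowed m_l values are -8, -7, -6, -5, -4, -3, -2, -1, 0, 1, 2, 3, 4, 5, 6, 7, 8.
⟨L_z²⟩ = ℏ²·(Σ m_l²)/(2l+1) = ℏ²·408/17 = 24ℏ².

⟨L_z²⟩ = 24 ℏ²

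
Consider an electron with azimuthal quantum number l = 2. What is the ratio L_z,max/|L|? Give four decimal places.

|L| = √6 ℏ ≈ 2.4495ℏ, while L_z,max = lℏ = 2ℏ.
L_z,max/|L| = 2/√6 = 0.8165.

L_z,max/|L| = 0.8165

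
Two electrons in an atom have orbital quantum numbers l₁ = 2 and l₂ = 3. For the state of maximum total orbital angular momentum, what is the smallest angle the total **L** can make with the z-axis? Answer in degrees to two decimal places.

θ_min ≈ 24.09°

The total orbital quantum number L ranges from |l₁ − l₂| to l₁ + l₂ in integer steps.
Allowed values: L = 1, 2, 3, 4, 5.
The maximum is L = 5, with |L_tot| = ℏ√(5·6) = √30 ℏ.
The minimum angle with z is arccos(5/√30) ≈ 24.09°.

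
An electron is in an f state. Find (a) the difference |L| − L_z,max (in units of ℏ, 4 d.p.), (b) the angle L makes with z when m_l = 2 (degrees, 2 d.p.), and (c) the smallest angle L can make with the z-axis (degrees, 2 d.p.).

|L|−L_z,max ≈ 0.4641ℏ; θ(m_l=2) ≈ 54.74°; θ_min ≈ 30.00°

An f state has l = 3.
|L| − L_z,max = (2√3 − 3)ℏ ≈ 0.4641ℏ.
For m_l = 2: cos θ = 2/√12, θ ≈ 54.74°.
cos θ_min = 3/√12, so θ_min ≈ 30.00°.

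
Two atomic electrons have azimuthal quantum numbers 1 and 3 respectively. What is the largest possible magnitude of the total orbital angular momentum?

L runs from |1 − 3| = 2 to 1 + 3 = 4.
L ∈ {2, 3, 4}.
The largest magnitude corresponds to L = 4: |L_tot| = ℏ√(4·5) = 2√5 ℏ.

|L_tot|_max = 2√5 ℏ ≈ 4.472ℏ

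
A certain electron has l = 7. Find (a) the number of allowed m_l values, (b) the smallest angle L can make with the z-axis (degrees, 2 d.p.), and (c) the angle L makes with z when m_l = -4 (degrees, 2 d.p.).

15 values; θ_min ≈ 20.70°; θ(m_l=-4) ≈ 122.31°

There are 2l+1 = 15 values of m_l.
cos θ_min = 7/√56, so θ_min ≈ 20.70°.
For m_l = -4: cos θ = -4/√56, θ ≈ 122.31°.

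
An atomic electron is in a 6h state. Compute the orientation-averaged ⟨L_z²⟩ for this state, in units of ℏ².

⟨L_z²⟩ = 10 ℏ²

For 6h, l = 5.
m_l ∈ {-5, -4, -3, -2, -1, 0, 1, 2, 3, 4, 5}.
⟨L_z²⟩ = ℏ²·(Σ m_l²)/(2l+1) = ℏ²·110/11 = 10ℏ².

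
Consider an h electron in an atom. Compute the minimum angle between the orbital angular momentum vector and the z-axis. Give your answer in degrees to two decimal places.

An h state has l = 5.
|L| = ℏ√(l(l+1)) = √30 ℏ.
The smallest angle corresponds to the largest L_z, i.e. m_l = l = 5, giving L_z = 5ℏ.
cos θ_min = 5/√30, so θ_min ≈ 24.09°.

θ_min ≈ 24.09°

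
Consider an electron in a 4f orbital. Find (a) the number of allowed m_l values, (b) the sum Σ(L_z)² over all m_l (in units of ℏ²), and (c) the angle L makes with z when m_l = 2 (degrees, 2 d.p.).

The 4f subshell has l = 3.
There are 2l+1 = 7 values of m_l.
Σ m_l² = 28, so Σ(L_z)² = 28 ℏ².
For m_l = 2: cos θ = 2/√12, θ ≈ 54.74°.

7 values; Σ(L_z)² = 28 ℏ²; θ(m_l=2) ≈ 54.74°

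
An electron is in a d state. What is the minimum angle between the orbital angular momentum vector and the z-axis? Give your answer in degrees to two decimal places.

For a d orbital, l = 2.
|L| = ℏ√(l(l+1)) = √6 ℏ.
The smallest angle corresponds to the largest L_z, i.e. m_l = l = 2, giving L_z = 2ℏ.
cos θ_min = 2/√6, so θ_min ≈ 35.26°.

θ_min ≈ 35.26°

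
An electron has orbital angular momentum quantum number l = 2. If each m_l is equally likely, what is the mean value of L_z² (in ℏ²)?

m_l ∈ {-2, -1, 0, 1, 2}.
⟨L_z²⟩ = ℏ²·(Σ m_l²)/(2l+1) = ℏ²·10/5 = 2ℏ².

⟨L_z²⟩ = 2 ℏ²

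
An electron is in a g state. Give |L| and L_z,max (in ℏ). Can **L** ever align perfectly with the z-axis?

No: L_z,max = 4ℏ < |L| = 2√5 ℏ ≈ 4.472ℏ

A g state has l = 4.
|L| = 2√5 ℏ ≈ 4.4721ℏ, while L_z,max = lℏ = 4ℏ.
Since |L| > L_z,max, the vector can never point exactly along z; the closest it comes is θ_min = arccos(4/√20) ≈ 26.6°.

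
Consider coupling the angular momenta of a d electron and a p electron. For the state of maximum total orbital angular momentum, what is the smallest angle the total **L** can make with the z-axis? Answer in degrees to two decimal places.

θ_min ≈ 30.00°

By the triangle rule, |l₁ − l₂| ≤ L ≤ l₁ + l₂.
L ∈ {1, 2, 3}.
The maximum is L = 3, with |L_tot| = ℏ√(3·4) = 2√3 ℏ.
The minimum angle with z is arccos(3/√12) ≈ 30.00°.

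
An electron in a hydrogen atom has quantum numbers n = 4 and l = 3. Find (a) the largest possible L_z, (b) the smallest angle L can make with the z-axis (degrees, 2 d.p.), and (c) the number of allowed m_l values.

L_z,max = lℏ = 3ℏ.
cos θ_min = 3/√12, so θ_min ≈ 30.00°.
There are 2l+1 = 7 values of m_l.

L_z,max = 3ℏ; θ_min ≈ 30.00°; 7 values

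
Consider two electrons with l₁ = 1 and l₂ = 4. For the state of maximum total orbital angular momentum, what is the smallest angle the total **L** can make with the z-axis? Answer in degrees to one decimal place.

θ_min ≈ 24.1°

The total orbital quantum number L ranges from |l₁ − l₂| to l₁ + l₂ in integer steps.
So L can be 3, 4, 5.
The maximum is L = 5, with |L_tot| = ℏ√(5·6) = √30 ℏ.
The minimum angle with z is arccos(5/√30) ≈ 24.1°.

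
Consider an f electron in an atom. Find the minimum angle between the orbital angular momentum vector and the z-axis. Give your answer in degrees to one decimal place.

For an f orbital, l = 3.
|L| = √(l(l+1)) ℏ = 2√3 ℏ.
The smallest angle corresponds to the largest L_z, i.e. m_l = l = 3, giving L_z = 3ℏ.
cos θ_min = 3/√12, so θ_min ≈ 30.0°.

θ_min ≈ 30.0°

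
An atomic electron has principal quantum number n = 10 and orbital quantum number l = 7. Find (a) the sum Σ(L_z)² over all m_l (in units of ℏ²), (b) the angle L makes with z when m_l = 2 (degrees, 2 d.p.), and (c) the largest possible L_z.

Σ m_l² = 280, so Σ(L_z)² = 280 ℏ².
For m_l = 2: cos θ = 2/√56, θ ≈ 74.50°.
L_z,max = lℏ = 7ℏ.

Σ(L_z)² = 280 ℏ²; θ(m_l=2) ≈ 74.50°; L_z,max = 7ℏ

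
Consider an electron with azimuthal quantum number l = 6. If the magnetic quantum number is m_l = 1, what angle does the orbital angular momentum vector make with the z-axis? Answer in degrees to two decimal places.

θ ≈ 81.12°

|L| = ℏ√(l(l+1)) = √42 ℏ.
L_z = m_l ℏ = 1ℏ.
cos θ = L_z/|L| = 1/√42, so θ ≈ 81.12°.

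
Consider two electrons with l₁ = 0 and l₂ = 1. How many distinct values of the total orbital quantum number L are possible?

The total orbital quantum number L ranges from |l₁ − l₂| to l₁ + l₂ in integer steps.
Allowed values: L = 1.
That is 1 value.

1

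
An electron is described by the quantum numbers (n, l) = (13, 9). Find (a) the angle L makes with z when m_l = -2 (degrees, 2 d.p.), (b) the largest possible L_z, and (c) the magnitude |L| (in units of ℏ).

For m_l = -2: cos θ = -2/√90, θ ≈ 102.17°.
L_z,max = lℏ = 9ℏ.
|L| = ℏ√(9·10) = 3√10 ℏ ≈ 9.487ℏ.

θ(m_l=-2) ≈ 102.17°; L_z,max = 9ℏ; |L| = 3√10 ℏ ≈ 9.487ℏ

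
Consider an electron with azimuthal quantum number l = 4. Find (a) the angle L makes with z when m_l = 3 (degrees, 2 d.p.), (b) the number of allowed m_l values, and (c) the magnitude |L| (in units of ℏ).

θ(m_l=3) ≈ 47.87°; 9 values; |L| = 2√5 ℏ ≈ 4.472ℏ

For m_l = 3: cos θ = 3/√20, θ ≈ 47.87°.
There are 2l+1 = 9 values of m_l.
|L| = ℏ√(4·5) = 2√5 ℏ ≈ 4.472ℏ.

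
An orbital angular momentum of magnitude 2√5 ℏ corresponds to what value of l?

l = 4

|L| = ℏ√(l(l+1)), so l(l+1) = 20.
l² + l − 20 = 0 ⇒ l = 4.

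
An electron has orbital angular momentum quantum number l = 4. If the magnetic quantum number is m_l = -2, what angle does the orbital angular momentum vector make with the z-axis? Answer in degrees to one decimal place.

θ ≈ 116.6°

|L| = ℏ√(l(l+1)) = 2√5 ℏ.
L_z = m_l ℏ = −2ℏ.
cos θ = L_z/|L| = -2/√20, so θ ≈ 116.6°.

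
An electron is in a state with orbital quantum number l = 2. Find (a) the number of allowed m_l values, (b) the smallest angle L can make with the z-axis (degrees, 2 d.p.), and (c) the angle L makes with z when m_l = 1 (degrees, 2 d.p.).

5 values; θ_min ≈ 35.26°; θ(m_l=1) ≈ 65.91°

There are 2l+1 = 5 values of m_l.
cos θ_min = 2/√6, so θ_min ≈ 35.26°.
For m_l = 1: cos θ = 1/√6, θ ≈ 65.91°.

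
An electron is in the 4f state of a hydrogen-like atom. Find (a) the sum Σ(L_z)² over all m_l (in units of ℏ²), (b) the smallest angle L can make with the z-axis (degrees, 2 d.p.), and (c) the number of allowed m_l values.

Σ(L_z)² = 28 ℏ²; θ_min ≈ 30.00°; 7 values

4f means n = 4, l = 3.
Σ m_l² = 28, so Σ(L_z)² = 28 ℏ².
cos θ_min = 3/√12, so θ_min ≈ 30.00°.
There are 2l+1 = 7 values of m_l.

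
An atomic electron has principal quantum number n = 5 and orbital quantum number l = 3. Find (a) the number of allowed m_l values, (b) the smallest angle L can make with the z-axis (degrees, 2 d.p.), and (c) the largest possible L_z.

7 values; θ_min ≈ 30.00°; L_z,max = 3ℏ

There are 2l+1 = 7 values of m_l.
cos θ_min = 3/√12, so θ_min ≈ 30.00°.
L_z,max = lℏ = 3ℏ.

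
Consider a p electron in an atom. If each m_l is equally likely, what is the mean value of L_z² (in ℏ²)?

⟨L_z²⟩ = 0.6667 ℏ²

A p state has l = 1.
m_l ∈ {-1, 0, 1}.
Average of L_z² over 3 states: 2/3 ℏ² = 0.6667 ℏ².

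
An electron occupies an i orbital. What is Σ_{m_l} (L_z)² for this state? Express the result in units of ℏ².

For an i orbital, l = 6.
m_l runs from −6 to 6, i.e. {-6, -5, -4, -3, -2, -1, 0, 1, 2, 3, 4, 5, 6}.
Σ m_l² = l(l+1)(2l+1)/3 = 6·7·13/3 = 182.

Σ(L_z)² = 182 ℏ²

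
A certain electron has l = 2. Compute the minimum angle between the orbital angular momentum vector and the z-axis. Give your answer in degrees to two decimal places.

|L|² = l(l+1)ℏ² = 6ℏ², so |L| = √6 ℏ.
The smallest angle corresponds to the largest L_z, i.e. m_l = l = 2, giving L_z = 2ℏ.
cos θ_min = 2/√6, so θ_min ≈ 35.26°.

θ_min ≈ 35.26°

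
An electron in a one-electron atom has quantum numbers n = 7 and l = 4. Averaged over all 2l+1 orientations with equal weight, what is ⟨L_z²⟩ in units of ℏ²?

The allowed m_l values are -4, -3, -2, -1, 0, 1, 2, 3, 4.
⟨L_z²⟩ = ℏ²·(Σ m_l²)/(2l+1) = ℏ²·60/9 = 6.667ℏ².

⟨L_z²⟩ = 6.667 ℏ²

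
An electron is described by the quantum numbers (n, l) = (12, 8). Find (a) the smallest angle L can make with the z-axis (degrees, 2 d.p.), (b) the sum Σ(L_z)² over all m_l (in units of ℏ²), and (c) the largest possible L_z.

θ_min ≈ 19.47°; Σ(L_z)² = 408 ℏ²; L_z,max = 8ℏ

cos θ_min = 8/√72, so θ_min ≈ 19.47°.
Σ m_l² = 408, so Σ(L_z)² = 408 ℏ².
L_z,max = lℏ = 8ℏ.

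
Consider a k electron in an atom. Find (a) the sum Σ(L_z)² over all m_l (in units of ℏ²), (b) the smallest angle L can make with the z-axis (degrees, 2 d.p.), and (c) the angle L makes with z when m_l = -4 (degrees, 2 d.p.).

For a k orbital, l = 7.
Σ m_l² = 280, so Σ(L_z)² = 280 ℏ².
cos θ_min = 7/√56, so θ_min ≈ 20.70°.
For m_l = -4: cos θ = -4/√56, θ ≈ 122.31°.

Σ(L_z)² = 280 ℏ²; θ_min ≈ 20.70°; θ(m_l=-4) ≈ 122.31°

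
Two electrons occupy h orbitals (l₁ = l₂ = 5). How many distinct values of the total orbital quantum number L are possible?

11

L runs from |5 − 5| = 0 to 5 + 5 = 10.
So L can be 0, 1, 2, 3, 4, 5, 6, 7, 8, 9, 10.
That is 11 values.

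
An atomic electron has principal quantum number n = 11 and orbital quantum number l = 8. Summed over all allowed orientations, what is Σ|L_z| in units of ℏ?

m_l ∈ {-8, -7, -6, -5, -4, -3, -2, -1, 0, 1, 2, 3, 4, 5, 6, 7, 8}.
Σ|m_l| = 2(1+2+…+8) = 72.

Σ|L_z| = 72 ℏ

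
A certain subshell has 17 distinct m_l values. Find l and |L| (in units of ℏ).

l = 8, |L| = 6√2 ℏ ≈ 8.485ℏ

17 = 2l + 1, so l = (17−1)/2 = 8.
Then |L| = √(l(l+1)) ℏ = 6√2 ℏ.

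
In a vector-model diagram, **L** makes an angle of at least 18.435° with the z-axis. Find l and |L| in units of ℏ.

cos θ_min = l/√(l(l+1)) = √(l/(l+1)), so l/(l+1) = cos²(18.435°) = 0.9000.
Solving: l = 9.
Then |L| = ℏ√(9·10) = 3√10 ℏ.

l = 9, |L| = 3√10 ℏ ≈ 9.487ℏ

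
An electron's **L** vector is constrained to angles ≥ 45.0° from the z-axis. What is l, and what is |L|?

At minimum angle, m_l = l, so cos θ = l/√(l(l+1)); cos²θ = l/(l+1) = 0.5000.
Solving: l = 1.
Then |L| = ℏ√(1·2) = √2 ℏ.

l = 1, |L| = √2 ℏ ≈ 1.414ℏ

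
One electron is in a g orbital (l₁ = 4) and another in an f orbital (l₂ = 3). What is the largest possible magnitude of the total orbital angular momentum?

|L_tot|_max = 2√14 ℏ ≈ 7.483ℏ

Angular momentum addition gives L = |l₁ − l₂|, …, l₁ + l₂.
L ∈ {1, 2, 3, 4, 5, 6, 7}.
The largest magnitude corresponds to L = 7: |L_tot| = ℏ√(7·8) = 2√14 ℏ.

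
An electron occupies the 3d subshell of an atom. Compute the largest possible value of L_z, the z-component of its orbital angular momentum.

For 3d, l = 2.
L_z = m_l ℏ with m_l ∈ {−2, …, 2}; the maximum is m_l = 2.

L_z,max = 2ℏ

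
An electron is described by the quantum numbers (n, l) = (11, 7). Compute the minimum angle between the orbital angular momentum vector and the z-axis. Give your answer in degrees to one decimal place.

θ_min ≈ 20.7°

|L| = √(l(l+1)) ℏ = 2√14 ℏ.
The smallest angle corresponds to the largest L_z, i.e. m_l = l = 7, giving L_z = 7ℏ.
cos θ_min = 7/√56, so θ_min ≈ 20.7°.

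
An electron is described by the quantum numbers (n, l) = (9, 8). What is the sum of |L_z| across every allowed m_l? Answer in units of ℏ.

m_l runs from −8 to 8, i.e. {-8, -7, -6, -5, -4, -3, -2, -1, 0, 1, 2, 3, 4, 5, 6, 7, 8}.
Σ|m_l| = 2(1+2+…+8) = 72.

Σ|L_z| = 72 ℏ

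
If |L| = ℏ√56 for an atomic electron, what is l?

l = 7

|L| = ℏ√(l(l+1)), so l(l+1) = 56.
The positive root is l = 7.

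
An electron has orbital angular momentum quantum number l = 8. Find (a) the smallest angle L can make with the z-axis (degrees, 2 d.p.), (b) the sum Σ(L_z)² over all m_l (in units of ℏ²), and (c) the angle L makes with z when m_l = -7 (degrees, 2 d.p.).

θ_min ≈ 19.47°; Σ(L_z)² = 408 ℏ²; θ(m_l=-7) ≈ 145.58°

cos θ_min = 8/√72, so θ_min ≈ 19.47°.
Σ m_l² = 408, so Σ(L_z)² = 408 ℏ².
For m_l = -7: cos θ = -7/√72, θ ≈ 145.58°.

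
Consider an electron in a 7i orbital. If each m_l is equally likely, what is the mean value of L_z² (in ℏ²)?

7i means n = 7, l = 6.
The allowed m_l values are -6, -5, -4, -3, -2, -1, 0, 1, 2, 3, 4, 5, 6.
Average of L_z² over 13 states: 182/13 ℏ² = 14 ℏ².

⟨L_z²⟩ = 14 ℏ²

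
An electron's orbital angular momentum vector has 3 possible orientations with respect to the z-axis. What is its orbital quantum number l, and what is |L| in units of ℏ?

l = 1, |L| = √2 ℏ ≈ 1.414ℏ

2l + 1 = 3 ⇒ l = 1.
|L| = ℏ√(l(l+1)) = ℏ√(1·2) = √2 ℏ.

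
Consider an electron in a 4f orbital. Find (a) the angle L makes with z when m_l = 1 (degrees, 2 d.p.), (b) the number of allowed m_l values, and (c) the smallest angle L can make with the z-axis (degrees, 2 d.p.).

θ(m_l=1) ≈ 73.22°; 7 values; θ_min ≈ 30.00°

For 4f, l = 3.
For m_l = 1: cos θ = 1/√12, θ ≈ 73.22°.
There are 2l+1 = 7 values of m_l.
cos θ_min = 3/√12, so θ_min ≈ 30.00°.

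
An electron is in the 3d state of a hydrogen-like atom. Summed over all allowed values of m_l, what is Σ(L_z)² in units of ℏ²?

Σ(L_z)² = 10 ℏ²

3d means n = 3, l = 2.
The allowed m_l values are -2, -1, 0, 1, 2.
Σ m_l² = l(l+1)(2l+1)/3 = 2·3·5/3 = 10.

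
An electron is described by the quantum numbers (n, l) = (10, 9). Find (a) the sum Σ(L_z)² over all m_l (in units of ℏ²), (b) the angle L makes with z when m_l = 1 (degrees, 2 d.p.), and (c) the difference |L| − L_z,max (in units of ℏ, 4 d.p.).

Σ(L_z)² = 570 ℏ²; θ(m_l=1) ≈ 83.95°; |L|−L_z,max ≈ 0.4868ℏ

Σ m_l² = 570, so Σ(L_z)² = 570 ℏ².
For m_l = 1: cos θ = 1/√90, θ ≈ 83.95°.
|L| − L_z,max = (3√10 − 9)ℏ ≈ 0.4868ℏ.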